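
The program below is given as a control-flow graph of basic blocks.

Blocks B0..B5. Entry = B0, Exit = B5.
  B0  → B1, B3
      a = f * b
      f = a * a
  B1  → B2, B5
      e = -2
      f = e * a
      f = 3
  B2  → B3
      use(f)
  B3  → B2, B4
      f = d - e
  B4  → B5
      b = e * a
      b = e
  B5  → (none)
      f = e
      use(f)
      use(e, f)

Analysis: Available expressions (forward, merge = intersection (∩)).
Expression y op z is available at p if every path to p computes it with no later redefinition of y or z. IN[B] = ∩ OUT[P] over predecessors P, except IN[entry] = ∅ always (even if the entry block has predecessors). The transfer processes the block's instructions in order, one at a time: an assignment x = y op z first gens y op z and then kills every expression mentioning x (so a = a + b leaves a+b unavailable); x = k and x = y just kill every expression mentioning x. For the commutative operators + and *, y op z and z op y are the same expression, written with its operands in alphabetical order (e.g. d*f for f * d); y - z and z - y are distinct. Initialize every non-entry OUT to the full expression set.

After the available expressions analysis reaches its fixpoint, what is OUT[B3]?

Answer: {a*a, d-e}

Trace:
Per-block solution:
  B0: | IN={} | OUT={a*a}
  B1: | IN={a*a} | OUT={a*a, a*e}
  B2: | IN={a*a} | OUT={a*a}
  B3: | IN={a*a} | OUT={a*a, d-e}
  B4: | IN={a*a, d-e} | OUT={a*a, a*e, d-e}
  B5: | IN={a*a, a*e} | OUT={a*a, a*e}

Merge at B3: IN[B3] = OUT[B0] ∩ OUT[B2] = {a*a}
Applying B3's transfer function to that IN value gives OUT[B3] (row B3 above).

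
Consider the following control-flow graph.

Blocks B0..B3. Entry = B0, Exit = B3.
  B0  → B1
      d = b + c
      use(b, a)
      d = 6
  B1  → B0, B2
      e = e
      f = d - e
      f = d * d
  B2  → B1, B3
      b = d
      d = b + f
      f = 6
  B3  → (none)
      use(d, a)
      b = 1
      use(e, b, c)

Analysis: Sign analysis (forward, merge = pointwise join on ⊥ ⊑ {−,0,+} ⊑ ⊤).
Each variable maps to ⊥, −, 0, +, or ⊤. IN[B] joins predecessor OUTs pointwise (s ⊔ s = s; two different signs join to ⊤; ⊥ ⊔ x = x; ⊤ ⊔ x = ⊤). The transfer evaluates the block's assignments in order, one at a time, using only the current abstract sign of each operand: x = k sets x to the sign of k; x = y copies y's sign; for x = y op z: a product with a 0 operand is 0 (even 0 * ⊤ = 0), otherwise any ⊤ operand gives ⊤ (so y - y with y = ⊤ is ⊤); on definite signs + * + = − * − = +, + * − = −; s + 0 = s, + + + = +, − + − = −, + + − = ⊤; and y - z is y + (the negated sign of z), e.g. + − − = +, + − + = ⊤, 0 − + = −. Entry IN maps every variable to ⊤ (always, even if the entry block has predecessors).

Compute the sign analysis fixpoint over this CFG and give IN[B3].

Fixpoint table:
  B0:  IN=(all ⊤)  OUT={d:+; rest ⊤}
  B1:  IN={d:+; rest ⊤}  OUT={d:+, f:+; rest ⊤}
  B2:  IN={d:+, f:+; rest ⊤}  OUT={b:+, d:+, f:+; rest ⊤}
  B3:  IN={b:+, d:+, f:+; rest ⊤}  OUT={b:+, d:+, f:+; rest ⊤}

Merge at B3: IN[B3] = OUT[B2] = {a: ⊤, b: +, c: ⊤, d: +, e: ⊤, f: +}

Answer: {a: ⊤, b: +, c: ⊤, d: +, e: ⊤, f: +}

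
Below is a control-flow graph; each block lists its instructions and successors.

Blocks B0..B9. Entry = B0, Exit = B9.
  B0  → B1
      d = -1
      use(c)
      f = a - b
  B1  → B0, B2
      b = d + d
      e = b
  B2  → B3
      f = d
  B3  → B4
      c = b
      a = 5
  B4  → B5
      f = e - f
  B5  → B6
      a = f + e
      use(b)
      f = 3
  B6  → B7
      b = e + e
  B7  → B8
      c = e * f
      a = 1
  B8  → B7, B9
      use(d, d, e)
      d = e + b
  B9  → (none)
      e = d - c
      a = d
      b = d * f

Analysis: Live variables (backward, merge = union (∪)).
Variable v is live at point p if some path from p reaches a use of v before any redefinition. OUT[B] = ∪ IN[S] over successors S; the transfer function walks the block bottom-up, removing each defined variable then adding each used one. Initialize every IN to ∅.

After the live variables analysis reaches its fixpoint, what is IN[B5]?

Fixpoint table:
  B0: | IN={a, b, c} | OUT={a, c, d}
  B1: | IN={a, c, d} | OUT={a, b, c, d, e}
  B2: | IN={b, d, e} | OUT={b, d, e, f}
  B3: | IN={b, d, e, f} | OUT={b, d, e, f}
  B4: | IN={b, d, e, f} | OUT={b, d, e, f}
  B5: | IN={b, d, e, f} | OUT={d, e, f}
  B6: | IN={d, e, f} | OUT={b, d, e, f}
  B7: | IN={b, d, e, f} | OUT={b, c, d, e, f}
  B8: | IN={b, c, d, e, f} | OUT={b, c, d, e, f}
  B9: | IN={c, d, f} | OUT={}

Merge at B5: OUT[B5] = IN[B6] = {d, e, f}
Applying B5's transfer function to that OUT value gives IN[B5] (row B5 above).

Answer: {b, d, e, f}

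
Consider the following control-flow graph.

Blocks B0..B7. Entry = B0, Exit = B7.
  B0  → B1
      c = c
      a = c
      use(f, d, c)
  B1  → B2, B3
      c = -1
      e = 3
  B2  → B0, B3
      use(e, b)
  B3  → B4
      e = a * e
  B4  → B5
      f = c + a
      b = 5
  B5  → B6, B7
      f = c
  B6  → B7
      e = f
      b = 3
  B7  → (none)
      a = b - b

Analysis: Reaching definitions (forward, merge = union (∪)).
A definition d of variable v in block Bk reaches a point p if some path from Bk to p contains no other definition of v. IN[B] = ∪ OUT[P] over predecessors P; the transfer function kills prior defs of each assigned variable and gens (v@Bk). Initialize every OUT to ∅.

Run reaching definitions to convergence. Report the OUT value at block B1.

Answer: {a@B0, c@B1, e@B1}

Derivation:
Converged values:
  B0:   IN={a@B0, c@B1, e@B1}   OUT={a@B0, c@B0, e@B1}
  B1:   IN={a@B0, c@B0, e@B1}   OUT={a@B0, c@B1, e@B1}
  B2:   IN={a@B0, c@B1, e@B1}   OUT={a@B0, c@B1, e@B1}
  B3:   IN={a@B0, c@B1, e@B1}   OUT={a@B0, c@B1, e@B3}
  B4:   IN={a@B0, c@B1, e@B3}   OUT={a@B0, b@B4, c@B1, e@B3, f@B4}
  B5:   IN={a@B0, b@B4, c@B1, e@B3, f@B4}   OUT={a@B0, b@B4, c@B1, e@B3, f@B5}
  B6:   IN={a@B0, b@B4, c@B1, e@B3, f@B5}   OUT={a@B0, b@B6, c@B1, e@B6, f@B5}
  B7:   IN={a@B0, b@B4, b@B6, c@B1, e@B3, e@B6, f@B5}   OUT={a@B7, b@B4, b@B6, c@B1, e@B3, e@B6, f@B5}

Merge at B1: IN[B1] = OUT[B0] = {a@B0, c@B0, e@B1}
Applying B1's transfer function to that IN value gives OUT[B1] (row B1 above).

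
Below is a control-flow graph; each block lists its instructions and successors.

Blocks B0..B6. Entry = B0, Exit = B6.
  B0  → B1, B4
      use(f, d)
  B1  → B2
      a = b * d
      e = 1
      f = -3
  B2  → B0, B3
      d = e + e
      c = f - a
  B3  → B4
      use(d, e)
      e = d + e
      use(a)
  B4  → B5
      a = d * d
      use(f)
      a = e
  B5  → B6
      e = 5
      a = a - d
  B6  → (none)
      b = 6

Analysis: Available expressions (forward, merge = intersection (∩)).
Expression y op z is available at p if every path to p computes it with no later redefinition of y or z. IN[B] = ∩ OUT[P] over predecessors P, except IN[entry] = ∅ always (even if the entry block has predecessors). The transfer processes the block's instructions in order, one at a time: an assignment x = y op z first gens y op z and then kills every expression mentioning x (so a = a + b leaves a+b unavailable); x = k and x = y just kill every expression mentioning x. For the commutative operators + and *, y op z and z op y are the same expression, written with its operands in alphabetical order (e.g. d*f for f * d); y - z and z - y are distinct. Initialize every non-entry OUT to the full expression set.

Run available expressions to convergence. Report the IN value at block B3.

Per-block solution:
  B0: | IN={} | OUT={}
  B1: | IN={} | OUT={b*d}
  B2: | IN={b*d} | OUT={e+e, f-a}
  B3: | IN={e+e, f-a} | OUT={f-a}
  B4: | IN={} | OUT={d*d}
  B5: | IN={d*d} | OUT={d*d}
  B6: | IN={d*d} | OUT={d*d}

Merge at B3: IN[B3] = OUT[B2] = {e+e, f-a}

Answer: {e+e, f-a}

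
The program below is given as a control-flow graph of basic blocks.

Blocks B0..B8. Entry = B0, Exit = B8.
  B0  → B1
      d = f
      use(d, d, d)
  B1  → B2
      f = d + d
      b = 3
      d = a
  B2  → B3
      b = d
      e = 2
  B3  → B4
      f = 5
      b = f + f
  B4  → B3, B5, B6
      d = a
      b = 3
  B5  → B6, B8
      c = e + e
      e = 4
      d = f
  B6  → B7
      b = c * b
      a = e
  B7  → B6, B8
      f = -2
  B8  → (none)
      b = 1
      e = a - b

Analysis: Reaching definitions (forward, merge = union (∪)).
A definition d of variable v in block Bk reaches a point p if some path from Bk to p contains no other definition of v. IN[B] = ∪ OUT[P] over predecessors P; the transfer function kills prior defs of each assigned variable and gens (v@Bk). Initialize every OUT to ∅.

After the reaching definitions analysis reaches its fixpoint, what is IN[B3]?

Per-block solution:
  B0:   IN={}   OUT={d@B0}
  B1:   IN={d@B0}   OUT={b@B1, d@B1, f@B1}
  B2:   IN={b@B1, d@B1, f@B1}   OUT={b@B2, d@B1, e@B2, f@B1}
  B3:   IN={b@B2, b@B4, d@B1, d@B4, e@B2, f@B1, f@B3}   OUT={b@B3, d@B1, d@B4, e@B2, f@B3}
  B4:   IN={b@B3, d@B1, d@B4, e@B2, f@B3}   OUT={b@B4, d@B4, e@B2, f@B3}
  B5:   IN={b@B4, d@B4, e@B2, f@B3}   OUT={b@B4, c@B5, d@B5, e@B5, f@B3}
  B6:   IN={a@B6, b@B4, b@B6, c@B5, d@B4, d@B5, e@B2, e@B5, f@B3, f@B7}   OUT={a@B6, b@B6, c@B5, d@B4, d@B5, e@B2, e@B5, f@B3, f@B7}
  B7:   IN={a@B6, b@B6, c@B5, d@B4, d@B5, e@B2, e@B5, f@B3, f@B7}   OUT={a@B6, b@B6, c@B5, d@B4, d@B5, e@B2, e@B5, f@B7}
  B8:   IN={a@B6, b@B4, b@B6, c@B5, d@B4, d@B5, e@B2, e@B5, f@B3, f@B7}   OUT={a@B6, b@B8, c@B5, d@B4, d@B5, e@B8, f@B3, f@B7}

Merge at B3: IN[B3] = OUT[B2] ⊔ OUT[B4] = {b@B2, b@B4, d@B1, d@B4, e@B2, f@B1, f@B3}

Answer: {b@B2, b@B4, d@B1, d@B4, e@B2, f@B1, f@B3}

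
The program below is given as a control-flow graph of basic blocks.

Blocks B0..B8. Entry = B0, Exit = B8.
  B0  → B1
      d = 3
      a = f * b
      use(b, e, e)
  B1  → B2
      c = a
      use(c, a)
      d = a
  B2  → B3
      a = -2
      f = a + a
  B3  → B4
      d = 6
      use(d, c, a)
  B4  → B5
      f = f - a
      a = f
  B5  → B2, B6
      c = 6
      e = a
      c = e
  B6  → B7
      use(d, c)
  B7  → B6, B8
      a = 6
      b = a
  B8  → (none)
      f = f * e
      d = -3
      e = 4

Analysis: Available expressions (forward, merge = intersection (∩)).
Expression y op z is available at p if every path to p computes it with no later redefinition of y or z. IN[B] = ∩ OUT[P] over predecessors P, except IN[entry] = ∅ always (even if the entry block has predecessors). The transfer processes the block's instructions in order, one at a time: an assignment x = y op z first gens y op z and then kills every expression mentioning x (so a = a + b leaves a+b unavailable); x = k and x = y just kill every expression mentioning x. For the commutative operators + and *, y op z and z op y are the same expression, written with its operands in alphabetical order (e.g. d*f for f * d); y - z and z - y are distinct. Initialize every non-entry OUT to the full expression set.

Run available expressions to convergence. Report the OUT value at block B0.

Per-block solution:
  B0: | IN={} | OUT={b*f}
  B1: | IN={b*f} | OUT={b*f}
  B2: | IN={} | OUT={a+a}
  B3: | IN={a+a} | OUT={a+a}
  B4: | IN={a+a} | OUT={}
  B5: | IN={} | OUT={}
  B6: | IN={} | OUT={}
  B7: | IN={} | OUT={}
  B8: | IN={} | OUT={}

B0 is the boundary node: IN[B0] = {}
Applying B0's transfer function to that IN value gives OUT[B0] (row B0 above).

Answer: {b*f}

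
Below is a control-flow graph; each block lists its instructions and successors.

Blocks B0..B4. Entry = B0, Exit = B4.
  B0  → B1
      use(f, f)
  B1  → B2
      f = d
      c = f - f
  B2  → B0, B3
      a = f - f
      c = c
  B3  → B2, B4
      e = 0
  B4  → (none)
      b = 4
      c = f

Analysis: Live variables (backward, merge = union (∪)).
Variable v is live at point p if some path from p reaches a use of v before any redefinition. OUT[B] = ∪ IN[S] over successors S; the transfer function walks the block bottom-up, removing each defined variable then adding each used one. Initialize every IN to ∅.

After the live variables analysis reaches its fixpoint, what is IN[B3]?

Answer: {c, d, f}

Derivation:
Converged values:
  B0: | IN={d, f} | OUT={d}
  B1: | IN={d} | OUT={c, d, f}
  B2: | IN={c, d, f} | OUT={c, d, f}
  B3: | IN={c, d, f} | OUT={c, d, f}
  B4: | IN={f} | OUT={}

Merge at B3: OUT[B3] = IN[B2] ⊔ IN[B4] = {c, d, f}
Applying B3's transfer function to that OUT value gives IN[B3] (row B3 above).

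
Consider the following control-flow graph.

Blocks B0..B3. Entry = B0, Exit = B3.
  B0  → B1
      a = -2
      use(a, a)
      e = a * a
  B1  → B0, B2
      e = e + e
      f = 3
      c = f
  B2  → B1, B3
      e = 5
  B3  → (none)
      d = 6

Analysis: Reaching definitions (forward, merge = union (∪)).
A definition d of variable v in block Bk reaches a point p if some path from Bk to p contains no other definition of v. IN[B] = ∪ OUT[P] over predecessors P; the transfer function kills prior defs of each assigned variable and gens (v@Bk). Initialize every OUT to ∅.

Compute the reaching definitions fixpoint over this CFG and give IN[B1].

Per-block solution:
  B0:   IN={a@B0, c@B1, e@B1, f@B1}   OUT={a@B0, c@B1, e@B0, f@B1}
  B1:   IN={a@B0, c@B1, e@B0, e@B2, f@B1}   OUT={a@B0, c@B1, e@B1, f@B1}
  B2:   IN={a@B0, c@B1, e@B1, f@B1}   OUT={a@B0, c@B1, e@B2, f@B1}
  B3:   IN={a@B0, c@B1, e@B2, f@B1}   OUT={a@B0, c@B1, d@B3, e@B2, f@B1}

Merge at B1: IN[B1] = OUT[B0] ⊔ OUT[B2] = {a@B0, c@B1, e@B0, e@B2, f@B1}

Answer: {a@B0, c@B1, e@B0, e@B2, f@B1}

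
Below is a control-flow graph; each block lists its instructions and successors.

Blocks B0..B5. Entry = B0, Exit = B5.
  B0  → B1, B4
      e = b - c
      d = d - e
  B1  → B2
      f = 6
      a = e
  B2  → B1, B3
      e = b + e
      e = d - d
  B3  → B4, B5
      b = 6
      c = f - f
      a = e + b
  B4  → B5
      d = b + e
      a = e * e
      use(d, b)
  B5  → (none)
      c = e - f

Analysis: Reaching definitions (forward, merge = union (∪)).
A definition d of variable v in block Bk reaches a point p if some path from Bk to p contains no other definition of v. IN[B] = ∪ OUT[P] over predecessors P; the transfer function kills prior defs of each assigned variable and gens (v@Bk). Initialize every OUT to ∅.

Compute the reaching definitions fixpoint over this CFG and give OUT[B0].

Per-block solution:
  B0:  IN={}  OUT={d@B0, e@B0}
  B1:  IN={a@B1, d@B0, e@B0, e@B2, f@B1}  OUT={a@B1, d@B0, e@B0, e@B2, f@B1}
  B2:  IN={a@B1, d@B0, e@B0, e@B2, f@B1}  OUT={a@B1, d@B0, e@B2, f@B1}
  B3:  IN={a@B1, d@B0, e@B2, f@B1}  OUT={a@B3, b@B3, c@B3, d@B0, e@B2, f@B1}
  B4:  IN={a@B3, b@B3, c@B3, d@B0, e@B0, e@B2, f@B1}  OUT={a@B4, b@B3, c@B3, d@B4, e@B0, e@B2, f@B1}
  B5:  IN={a@B3, a@B4, b@B3, c@B3, d@B0, d@B4, e@B0, e@B2, f@B1}  OUT={a@B3, a@B4, b@B3, c@B5, d@B0, d@B4, e@B0, e@B2, f@B1}

B0 is the boundary node: IN[B0] = {}
Applying B0's transfer function to that IN value gives OUT[B0] (row B0 above).

Answer: {d@B0, e@B0}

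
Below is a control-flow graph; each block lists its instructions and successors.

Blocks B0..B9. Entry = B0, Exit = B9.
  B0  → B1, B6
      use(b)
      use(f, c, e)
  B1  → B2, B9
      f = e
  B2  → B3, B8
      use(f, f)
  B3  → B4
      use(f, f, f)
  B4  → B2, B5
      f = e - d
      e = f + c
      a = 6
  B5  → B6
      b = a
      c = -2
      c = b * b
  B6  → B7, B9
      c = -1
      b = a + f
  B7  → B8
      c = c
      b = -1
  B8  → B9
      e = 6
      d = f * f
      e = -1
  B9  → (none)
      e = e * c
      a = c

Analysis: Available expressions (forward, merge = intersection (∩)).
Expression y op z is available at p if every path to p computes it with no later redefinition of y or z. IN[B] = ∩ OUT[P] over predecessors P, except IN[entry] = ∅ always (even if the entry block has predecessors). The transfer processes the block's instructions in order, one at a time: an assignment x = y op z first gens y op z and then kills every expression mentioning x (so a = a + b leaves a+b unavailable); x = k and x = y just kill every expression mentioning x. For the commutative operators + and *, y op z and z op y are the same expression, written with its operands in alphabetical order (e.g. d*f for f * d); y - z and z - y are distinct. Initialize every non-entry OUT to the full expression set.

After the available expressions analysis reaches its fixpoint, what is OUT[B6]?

Fixpoint table:
  B0:   IN={}   OUT={}
  B1:   IN={}   OUT={}
  B2:   IN={}   OUT={}
  B3:   IN={}   OUT={}
  B4:   IN={}   OUT={c+f}
  B5:   IN={c+f}   OUT={b*b}
  B6:   IN={}   OUT={a+f}
  B7:   IN={a+f}   OUT={a+f}
  B8:   IN={}   OUT={f*f}
  B9:   IN={}   OUT={}

Merge at B6: IN[B6] = OUT[B0] ∩ OUT[B5] = {}
Applying B6's transfer function to that IN value gives OUT[B6] (row B6 above).

Answer: {a+f}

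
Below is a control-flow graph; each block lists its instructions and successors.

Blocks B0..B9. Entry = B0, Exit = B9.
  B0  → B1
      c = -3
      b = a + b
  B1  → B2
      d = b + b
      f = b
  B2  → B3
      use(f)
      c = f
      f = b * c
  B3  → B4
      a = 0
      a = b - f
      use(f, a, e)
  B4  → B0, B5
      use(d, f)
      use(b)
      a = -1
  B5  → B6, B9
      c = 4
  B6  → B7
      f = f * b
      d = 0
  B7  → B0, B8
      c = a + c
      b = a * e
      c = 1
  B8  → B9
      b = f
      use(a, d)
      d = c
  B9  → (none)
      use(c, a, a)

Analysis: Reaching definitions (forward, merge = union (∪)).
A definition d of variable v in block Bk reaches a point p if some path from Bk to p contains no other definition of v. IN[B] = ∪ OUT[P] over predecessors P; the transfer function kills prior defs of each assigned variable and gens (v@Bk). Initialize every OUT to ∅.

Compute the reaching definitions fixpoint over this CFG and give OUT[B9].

Answer: {a@B4, b@B0, b@B8, c@B5, c@B7, d@B1, d@B8, f@B2, f@B6}

Working:
Converged values:
  B0:  IN={a@B4, b@B0, b@B7, c@B2, c@B7, d@B1, d@B6, f@B2, f@B6}  OUT={a@B4, b@B0, c@B0, d@B1, d@B6, f@B2, f@B6}
  B1:  IN={a@B4, b@B0, c@B0, d@B1, d@B6, f@B2, f@B6}  OUT={a@B4, b@B0, c@B0, d@B1, f@B1}
  B2:  IN={a@B4, b@B0, c@B0, d@B1, f@B1}  OUT={a@B4, b@B0, c@B2, d@B1, f@B2}
  B3:  IN={a@B4, b@B0, c@B2, d@B1, f@B2}  OUT={a@B3, b@B0, c@B2, d@B1, f@B2}
  B4:  IN={a@B3, b@B0, c@B2, d@B1, f@B2}  OUT={a@B4, b@B0, c@B2, d@B1, f@B2}
  B5:  IN={a@B4, b@B0, c@B2, d@B1, f@B2}  OUT={a@B4, b@B0, c@B5, d@B1, f@B2}
  B6:  IN={a@B4, b@B0, c@B5, d@B1, f@B2}  OUT={a@B4, b@B0, c@B5, d@B6, f@B6}
  B7:  IN={a@B4, b@B0, c@B5, d@B6, f@B6}  OUT={a@B4, b@B7, c@B7, d@B6, f@B6}
  B8:  IN={a@B4, b@B7, c@B7, d@B6, f@B6}  OUT={a@B4, b@B8, c@B7, d@B8, f@B6}
  B9:  IN={a@B4, b@B0, b@B8, c@B5, c@B7, d@B1, d@B8, f@B2, f@B6}  OUT={a@B4, b@B0, b@B8, c@B5, c@B7, d@B1, d@B8, f@B2, f@B6}

Merge at B9: IN[B9] = OUT[B5] ⊔ OUT[B8] = {a@B4, b@B0, b@B8, c@B5, c@B7, d@B1, d@B8, f@B2, f@B6}
Applying B9's transfer function to that IN value gives OUT[B9] (row B9 above).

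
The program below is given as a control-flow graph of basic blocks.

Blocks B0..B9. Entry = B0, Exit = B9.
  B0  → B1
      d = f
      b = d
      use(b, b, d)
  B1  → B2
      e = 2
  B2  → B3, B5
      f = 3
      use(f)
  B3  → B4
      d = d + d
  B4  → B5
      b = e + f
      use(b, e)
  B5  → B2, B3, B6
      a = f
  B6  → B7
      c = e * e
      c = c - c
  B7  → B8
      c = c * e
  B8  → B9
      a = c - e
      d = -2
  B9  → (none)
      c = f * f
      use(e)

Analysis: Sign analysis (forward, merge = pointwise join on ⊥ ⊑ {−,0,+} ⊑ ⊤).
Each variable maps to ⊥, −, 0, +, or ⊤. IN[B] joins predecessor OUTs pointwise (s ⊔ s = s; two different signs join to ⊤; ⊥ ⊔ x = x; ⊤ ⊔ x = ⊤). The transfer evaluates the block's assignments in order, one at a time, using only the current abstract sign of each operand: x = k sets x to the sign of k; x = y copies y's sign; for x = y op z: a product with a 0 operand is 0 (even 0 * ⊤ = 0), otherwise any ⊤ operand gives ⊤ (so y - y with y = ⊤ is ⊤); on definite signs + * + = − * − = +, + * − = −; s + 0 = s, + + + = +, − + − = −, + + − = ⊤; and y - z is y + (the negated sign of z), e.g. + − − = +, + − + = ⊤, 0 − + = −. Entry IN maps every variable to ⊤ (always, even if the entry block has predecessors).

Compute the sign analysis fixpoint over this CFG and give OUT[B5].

Fixpoint table:
  B0:   IN=(all ⊤)   OUT=(all ⊤)
  B1:   IN=(all ⊤)   OUT={e:+; rest ⊤}
  B2:   IN={e:+; rest ⊤}   OUT={e:+, f:+; rest ⊤}
  B3:   IN={e:+, f:+; rest ⊤}   OUT={e:+, f:+; rest ⊤}
  B4:   IN={e:+, f:+; rest ⊤}   OUT={b:+, e:+, f:+; rest ⊤}
  B5:   IN={e:+, f:+; rest ⊤}   OUT={a:+, e:+, f:+; rest ⊤}
  B6:   IN={a:+, e:+, f:+; rest ⊤}   OUT={a:+, e:+, f:+; rest ⊤}
  B7:   IN={a:+, e:+, f:+; rest ⊤}   OUT={a:+, e:+, f:+; rest ⊤}
  B8:   IN={a:+, e:+, f:+; rest ⊤}   OUT={d:-, e:+, f:+; rest ⊤}
  B9:   IN={d:-, e:+, f:+; rest ⊤}   OUT={c:+, d:-, e:+, f:+; rest ⊤}

Merge at B5: IN[B5] = OUT[B2] ⊔ OUT[B4] = {a: ⊤, b: ⊤, c: ⊤, d: ⊤, e: +, f: +}
Applying B5's transfer function to that IN value gives OUT[B5] (row B5 above).

Answer: {a: +, b: ⊤, c: ⊤, d: ⊤, e: +, f: +}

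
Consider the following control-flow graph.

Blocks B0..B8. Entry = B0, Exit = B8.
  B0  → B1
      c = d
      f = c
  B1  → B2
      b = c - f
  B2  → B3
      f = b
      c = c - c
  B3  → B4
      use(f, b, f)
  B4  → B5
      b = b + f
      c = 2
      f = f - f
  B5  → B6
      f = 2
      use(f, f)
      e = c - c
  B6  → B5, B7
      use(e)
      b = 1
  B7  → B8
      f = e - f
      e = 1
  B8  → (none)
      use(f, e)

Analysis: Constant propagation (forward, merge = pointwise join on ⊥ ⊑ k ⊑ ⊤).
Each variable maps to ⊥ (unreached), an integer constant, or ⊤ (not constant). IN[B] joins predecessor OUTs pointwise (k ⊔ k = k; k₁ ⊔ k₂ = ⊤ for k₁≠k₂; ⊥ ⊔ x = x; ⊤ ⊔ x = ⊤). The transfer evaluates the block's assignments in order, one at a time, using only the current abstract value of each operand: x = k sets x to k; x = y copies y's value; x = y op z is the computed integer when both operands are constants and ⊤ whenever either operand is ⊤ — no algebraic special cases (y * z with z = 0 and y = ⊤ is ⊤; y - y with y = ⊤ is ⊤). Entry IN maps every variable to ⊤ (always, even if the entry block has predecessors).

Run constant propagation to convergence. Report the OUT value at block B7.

Answer: {a: ⊤, b: 1, c: 2, d: ⊤, e: 1, f: -2}

Working:
Per-block solution:
  B0: | IN=(all ⊤) | OUT=(all ⊤)
  B1: | IN=(all ⊤) | OUT=(all ⊤)
  B2: | IN=(all ⊤) | OUT=(all ⊤)
  B3: | IN=(all ⊤) | OUT=(all ⊤)
  B4: | IN=(all ⊤) | OUT={c:2; rest ⊤}
  B5: | IN={c:2; rest ⊤} | OUT={c:2, e:0, f:2; rest ⊤}
  B6: | IN={c:2, e:0, f:2; rest ⊤} | OUT={b:1, c:2, e:0, f:2; rest ⊤}
  B7: | IN={b:1, c:2, e:0, f:2; rest ⊤} | OUT={b:1, c:2, e:1, f:-2; rest ⊤}
  B8: | IN={b:1, c:2, e:1, f:-2; rest ⊤} | OUT={b:1, c:2, e:1, f:-2; rest ⊤}

Merge at B7: IN[B7] = OUT[B6] = {a: ⊤, b: 1, c: 2, d: ⊤, e: 0, f: 2}
Applying B7's transfer function to that IN value gives OUT[B7] (row B7 above).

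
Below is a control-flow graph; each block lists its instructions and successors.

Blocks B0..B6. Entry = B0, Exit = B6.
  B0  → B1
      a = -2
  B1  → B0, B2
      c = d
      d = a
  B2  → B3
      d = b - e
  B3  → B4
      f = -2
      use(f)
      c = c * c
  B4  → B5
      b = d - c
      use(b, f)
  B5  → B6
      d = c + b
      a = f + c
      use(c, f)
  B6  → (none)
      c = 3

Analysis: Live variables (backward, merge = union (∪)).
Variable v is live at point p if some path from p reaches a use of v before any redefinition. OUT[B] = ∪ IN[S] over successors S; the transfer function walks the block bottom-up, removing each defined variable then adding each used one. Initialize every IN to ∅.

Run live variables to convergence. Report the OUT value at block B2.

Per-block solution:
  B0:   IN={b, d, e}   OUT={a, b, d, e}
  B1:   IN={a, b, d, e}   OUT={b, c, d, e}
  B2:   IN={b, c, e}   OUT={c, d}
  B3:   IN={c, d}   OUT={c, d, f}
  B4:   IN={c, d, f}   OUT={b, c, f}
  B5:   IN={b, c, f}   OUT={}
  B6:   IN={}   OUT={}

Merge at B2: OUT[B2] = IN[B3] = {c, d}

Answer: {c, d}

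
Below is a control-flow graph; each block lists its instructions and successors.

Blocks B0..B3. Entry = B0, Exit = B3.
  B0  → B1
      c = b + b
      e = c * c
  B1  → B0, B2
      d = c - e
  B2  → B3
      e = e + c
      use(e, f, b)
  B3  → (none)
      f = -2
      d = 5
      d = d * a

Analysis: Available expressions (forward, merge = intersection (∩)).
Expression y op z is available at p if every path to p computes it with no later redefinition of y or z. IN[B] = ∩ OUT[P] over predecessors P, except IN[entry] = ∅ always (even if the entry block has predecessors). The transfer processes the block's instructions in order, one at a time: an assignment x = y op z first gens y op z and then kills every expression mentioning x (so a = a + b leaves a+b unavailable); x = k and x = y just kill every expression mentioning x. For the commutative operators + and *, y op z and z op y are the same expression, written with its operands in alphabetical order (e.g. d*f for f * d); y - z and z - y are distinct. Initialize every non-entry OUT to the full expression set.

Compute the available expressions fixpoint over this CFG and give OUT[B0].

Per-block solution:
  B0:  IN={}  OUT={b+b, c*c}
  B1:  IN={b+b, c*c}  OUT={b+b, c*c, c-e}
  B2:  IN={b+b, c*c, c-e}  OUT={b+b, c*c}
  B3:  IN={b+b, c*c}  OUT={b+b, c*c}

Merge at B0 (entry node, so the boundary value {} is joined with the incoming edge(s)): IN[B0] = {} ∩ OUT[B1] = {}
Applying B0's transfer function to that IN value gives OUT[B0] (row B0 above).

Answer: {b+b, c*c}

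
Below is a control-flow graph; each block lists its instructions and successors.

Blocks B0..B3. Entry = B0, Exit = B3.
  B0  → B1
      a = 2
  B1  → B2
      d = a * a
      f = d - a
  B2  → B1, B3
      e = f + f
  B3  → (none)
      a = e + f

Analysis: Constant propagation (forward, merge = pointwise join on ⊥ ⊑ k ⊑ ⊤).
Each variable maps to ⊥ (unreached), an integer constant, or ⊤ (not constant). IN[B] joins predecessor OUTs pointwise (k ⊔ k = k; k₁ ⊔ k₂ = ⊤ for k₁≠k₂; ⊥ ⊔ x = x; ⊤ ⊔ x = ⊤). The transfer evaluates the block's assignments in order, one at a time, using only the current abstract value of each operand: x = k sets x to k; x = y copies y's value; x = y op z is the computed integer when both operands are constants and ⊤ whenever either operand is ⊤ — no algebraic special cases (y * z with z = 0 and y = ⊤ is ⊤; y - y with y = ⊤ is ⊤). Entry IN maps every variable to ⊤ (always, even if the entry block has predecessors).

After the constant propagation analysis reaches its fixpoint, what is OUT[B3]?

Converged values:
  B0:   IN=(all ⊤)   OUT={a:2; rest ⊤}
  B1:   IN={a:2; rest ⊤}   OUT={a:2, d:4, f:2; rest ⊤}
  B2:   IN={a:2, d:4, f:2; rest ⊤}   OUT={a:2, d:4, e:4, f:2; rest ⊤}
  B3:   IN={a:2, d:4, e:4, f:2; rest ⊤}   OUT={a:6, d:4, e:4, f:2; rest ⊤}

Merge at B3: IN[B3] = OUT[B2] = {a: 2, b: ⊤, c: ⊤, d: 4, e: 4, f: 2}
Applying B3's transfer function to that IN value gives OUT[B3] (row B3 above).

Answer: {a: 6, b: ⊤, c: ⊤, d: 4, e: 4, f: 2}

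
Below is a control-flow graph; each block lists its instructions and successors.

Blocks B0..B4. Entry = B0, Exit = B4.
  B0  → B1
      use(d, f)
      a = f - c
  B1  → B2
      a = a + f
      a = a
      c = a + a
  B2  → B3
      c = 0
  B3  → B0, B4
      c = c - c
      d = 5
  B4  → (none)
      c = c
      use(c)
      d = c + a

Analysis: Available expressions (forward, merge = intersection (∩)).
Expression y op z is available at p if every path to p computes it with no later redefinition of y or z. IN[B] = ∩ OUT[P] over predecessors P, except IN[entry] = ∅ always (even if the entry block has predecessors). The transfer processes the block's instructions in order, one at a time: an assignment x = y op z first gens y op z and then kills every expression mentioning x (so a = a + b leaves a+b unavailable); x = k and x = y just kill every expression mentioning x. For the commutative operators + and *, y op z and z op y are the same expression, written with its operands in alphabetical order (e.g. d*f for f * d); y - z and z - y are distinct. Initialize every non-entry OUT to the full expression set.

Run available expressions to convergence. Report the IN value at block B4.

Converged values:
  B0:   IN={}   OUT={f-c}
  B1:   IN={f-c}   OUT={a+a}
  B2:   IN={a+a}   OUT={a+a}
  B3:   IN={a+a}   OUT={a+a}
  B4:   IN={a+a}   OUT={a+a, a+c}

Merge at B4: IN[B4] = OUT[B3] = {a+a}

Answer: {a+a}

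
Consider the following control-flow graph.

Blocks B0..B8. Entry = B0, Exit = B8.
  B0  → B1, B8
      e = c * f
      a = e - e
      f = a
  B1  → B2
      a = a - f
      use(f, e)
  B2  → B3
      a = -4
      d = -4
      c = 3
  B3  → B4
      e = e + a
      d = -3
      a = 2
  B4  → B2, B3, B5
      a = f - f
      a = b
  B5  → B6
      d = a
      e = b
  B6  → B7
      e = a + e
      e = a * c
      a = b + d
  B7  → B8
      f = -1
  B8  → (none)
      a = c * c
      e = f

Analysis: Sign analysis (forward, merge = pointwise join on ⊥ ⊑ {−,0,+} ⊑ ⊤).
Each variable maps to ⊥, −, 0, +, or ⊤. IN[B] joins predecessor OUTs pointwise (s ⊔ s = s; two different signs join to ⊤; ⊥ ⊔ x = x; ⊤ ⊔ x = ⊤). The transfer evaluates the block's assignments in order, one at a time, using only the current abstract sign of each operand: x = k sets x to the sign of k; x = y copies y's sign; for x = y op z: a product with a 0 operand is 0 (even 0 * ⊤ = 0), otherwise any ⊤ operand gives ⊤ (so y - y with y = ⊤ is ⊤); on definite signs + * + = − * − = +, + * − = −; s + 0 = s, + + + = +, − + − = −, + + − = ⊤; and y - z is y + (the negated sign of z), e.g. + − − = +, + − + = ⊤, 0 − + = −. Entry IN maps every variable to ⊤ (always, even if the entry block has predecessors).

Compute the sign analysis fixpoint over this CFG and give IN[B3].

Converged values:
  B0: | IN=(all ⊤) | OUT=(all ⊤)
  B1: | IN=(all ⊤) | OUT=(all ⊤)
  B2: | IN=(all ⊤) | OUT={a:-, c:+, d:-; rest ⊤}
  B3: | IN={c:+, d:-; rest ⊤} | OUT={a:+, c:+, d:-; rest ⊤}
  B4: | IN={a:+, c:+, d:-; rest ⊤} | OUT={c:+, d:-; rest ⊤}
  B5: | IN={c:+, d:-; rest ⊤} | OUT={c:+; rest ⊤}
  B6: | IN={c:+; rest ⊤} | OUT={c:+; rest ⊤}
  B7: | IN={c:+; rest ⊤} | OUT={c:+, f:-; rest ⊤}
  B8: | IN=(all ⊤) | OUT=(all ⊤)

Merge at B3: IN[B3] = OUT[B2] ⊔ OUT[B4] = {a: ⊤, b: ⊤, c: +, d: -, e: ⊤, f: ⊤}

Answer: {a: ⊤, b: ⊤, c: +, d: -, e: ⊤, f: ⊤}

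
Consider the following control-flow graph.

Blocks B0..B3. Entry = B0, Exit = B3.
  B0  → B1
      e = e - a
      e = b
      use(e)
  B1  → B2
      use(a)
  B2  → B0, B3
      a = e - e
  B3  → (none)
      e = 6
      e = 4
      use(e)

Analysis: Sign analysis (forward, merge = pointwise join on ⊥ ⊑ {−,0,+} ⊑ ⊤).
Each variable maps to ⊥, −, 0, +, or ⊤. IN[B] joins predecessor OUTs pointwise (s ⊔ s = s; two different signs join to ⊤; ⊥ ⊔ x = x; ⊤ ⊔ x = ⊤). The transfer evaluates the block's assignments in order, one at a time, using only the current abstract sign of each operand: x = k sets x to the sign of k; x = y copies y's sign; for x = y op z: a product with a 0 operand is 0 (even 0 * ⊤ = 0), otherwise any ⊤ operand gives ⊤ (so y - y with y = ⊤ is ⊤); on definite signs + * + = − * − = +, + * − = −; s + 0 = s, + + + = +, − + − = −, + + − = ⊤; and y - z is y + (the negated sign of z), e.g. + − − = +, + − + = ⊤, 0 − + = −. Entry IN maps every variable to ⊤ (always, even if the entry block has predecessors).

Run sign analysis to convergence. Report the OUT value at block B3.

Converged values:
  B0: | IN=(all ⊤) | OUT=(all ⊤)
  B1: | IN=(all ⊤) | OUT=(all ⊤)
  B2: | IN=(all ⊤) | OUT=(all ⊤)
  B3: | IN=(all ⊤) | OUT={e:+; rest ⊤}

Merge at B3: IN[B3] = OUT[B2] = {a: ⊤, b: ⊤, c: ⊤, d: ⊤, e: ⊤, f: ⊤}
Applying B3's transfer function to that IN value gives OUT[B3] (row B3 above).

Answer: {a: ⊤, b: ⊤, c: ⊤, d: ⊤, e: +, f: ⊤}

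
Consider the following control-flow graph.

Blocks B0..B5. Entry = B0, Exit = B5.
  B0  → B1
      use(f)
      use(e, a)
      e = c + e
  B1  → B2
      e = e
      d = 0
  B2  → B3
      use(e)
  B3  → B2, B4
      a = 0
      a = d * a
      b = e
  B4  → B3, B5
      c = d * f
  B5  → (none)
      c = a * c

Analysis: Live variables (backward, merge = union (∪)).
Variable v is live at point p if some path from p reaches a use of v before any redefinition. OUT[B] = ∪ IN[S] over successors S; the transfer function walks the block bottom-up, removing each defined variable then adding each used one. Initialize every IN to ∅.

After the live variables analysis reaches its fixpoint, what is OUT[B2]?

Per-block solution:
  B0:   IN={a, c, e, f}   OUT={e, f}
  B1:   IN={e, f}   OUT={d, e, f}
  B2:   IN={d, e, f}   OUT={d, e, f}
  B3:   IN={d, e, f}   OUT={a, d, e, f}
  B4:   IN={a, d, e, f}   OUT={a, c, d, e, f}
  B5:   IN={a, c}   OUT={}

Merge at B2: OUT[B2] = IN[B3] = {d, e, f}

Answer: {d, e, f}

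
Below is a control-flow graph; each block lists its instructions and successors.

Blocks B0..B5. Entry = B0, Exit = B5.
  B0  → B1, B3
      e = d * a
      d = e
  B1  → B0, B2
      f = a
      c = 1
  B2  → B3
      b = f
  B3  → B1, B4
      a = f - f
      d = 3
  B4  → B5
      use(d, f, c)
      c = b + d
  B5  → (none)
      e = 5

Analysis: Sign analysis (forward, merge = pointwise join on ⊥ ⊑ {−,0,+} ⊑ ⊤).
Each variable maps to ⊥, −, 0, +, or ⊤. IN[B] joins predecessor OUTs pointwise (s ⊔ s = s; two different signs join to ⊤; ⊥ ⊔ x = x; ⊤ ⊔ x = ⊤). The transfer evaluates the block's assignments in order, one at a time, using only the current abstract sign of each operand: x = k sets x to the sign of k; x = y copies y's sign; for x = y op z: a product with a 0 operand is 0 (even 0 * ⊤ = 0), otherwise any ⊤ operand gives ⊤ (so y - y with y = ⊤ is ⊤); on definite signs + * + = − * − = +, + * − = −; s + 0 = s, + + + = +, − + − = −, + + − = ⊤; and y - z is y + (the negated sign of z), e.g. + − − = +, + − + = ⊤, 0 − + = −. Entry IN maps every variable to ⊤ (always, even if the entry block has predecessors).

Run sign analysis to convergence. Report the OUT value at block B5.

Fixpoint table:
  B0:  IN=(all ⊤)  OUT=(all ⊤)
  B1:  IN=(all ⊤)  OUT={c:+; rest ⊤}
  B2:  IN={c:+; rest ⊤}  OUT={c:+; rest ⊤}
  B3:  IN=(all ⊤)  OUT={d:+; rest ⊤}
  B4:  IN={d:+; rest ⊤}  OUT={d:+; rest ⊤}
  B5:  IN={d:+; rest ⊤}  OUT={d:+, e:+; rest ⊤}

Merge at B5: IN[B5] = OUT[B4] = {a: ⊤, b: ⊤, c: ⊤, d: +, e: ⊤, f: ⊤}
Applying B5's transfer function to that IN value gives OUT[B5] (row B5 above).

Answer: {a: ⊤, b: ⊤, c: ⊤, d: +, e: +, f: ⊤}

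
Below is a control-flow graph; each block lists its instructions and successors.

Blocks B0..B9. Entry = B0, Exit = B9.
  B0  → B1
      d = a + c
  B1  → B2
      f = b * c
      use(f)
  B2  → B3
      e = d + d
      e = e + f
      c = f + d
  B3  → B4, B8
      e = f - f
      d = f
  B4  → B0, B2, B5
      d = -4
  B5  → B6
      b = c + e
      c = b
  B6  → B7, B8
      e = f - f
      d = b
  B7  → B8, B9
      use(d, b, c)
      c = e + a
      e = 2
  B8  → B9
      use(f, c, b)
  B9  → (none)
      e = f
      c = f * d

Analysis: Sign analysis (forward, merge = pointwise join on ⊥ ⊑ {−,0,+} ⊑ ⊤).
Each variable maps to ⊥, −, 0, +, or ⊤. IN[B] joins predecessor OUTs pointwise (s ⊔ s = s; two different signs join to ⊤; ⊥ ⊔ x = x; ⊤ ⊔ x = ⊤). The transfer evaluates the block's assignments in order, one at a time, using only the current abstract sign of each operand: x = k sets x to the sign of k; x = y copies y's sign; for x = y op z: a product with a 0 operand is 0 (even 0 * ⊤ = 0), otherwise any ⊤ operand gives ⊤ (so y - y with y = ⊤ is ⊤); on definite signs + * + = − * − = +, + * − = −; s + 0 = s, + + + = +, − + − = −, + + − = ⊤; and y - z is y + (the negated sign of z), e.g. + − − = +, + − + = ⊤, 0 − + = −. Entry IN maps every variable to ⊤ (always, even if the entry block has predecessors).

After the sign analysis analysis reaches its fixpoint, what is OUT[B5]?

Fixpoint table:
  B0:   IN=(all ⊤)   OUT=(all ⊤)
  B1:   IN=(all ⊤)   OUT=(all ⊤)
  B2:   IN=(all ⊤)   OUT=(all ⊤)
  B3:   IN=(all ⊤)   OUT=(all ⊤)
  B4:   IN=(all ⊤)   OUT={d:-; rest ⊤}
  B5:   IN={d:-; rest ⊤}   OUT={d:-; rest ⊤}
  B6:   IN={d:-; rest ⊤}   OUT=(all ⊤)
  B7:   IN=(all ⊤)   OUT={e:+; rest ⊤}
  B8:   IN=(all ⊤)   OUT=(all ⊤)
  B9:   IN=(all ⊤)   OUT=(all ⊤)

Merge at B5: IN[B5] = OUT[B4] = {a: ⊤, b: ⊤, c: ⊤, d: -, e: ⊤, f: ⊤}
Applying B5's transfer function to that IN value gives OUT[B5] (row B5 above).

Answer: {a: ⊤, b: ⊤, c: ⊤, d: -, e: ⊤, f: ⊤}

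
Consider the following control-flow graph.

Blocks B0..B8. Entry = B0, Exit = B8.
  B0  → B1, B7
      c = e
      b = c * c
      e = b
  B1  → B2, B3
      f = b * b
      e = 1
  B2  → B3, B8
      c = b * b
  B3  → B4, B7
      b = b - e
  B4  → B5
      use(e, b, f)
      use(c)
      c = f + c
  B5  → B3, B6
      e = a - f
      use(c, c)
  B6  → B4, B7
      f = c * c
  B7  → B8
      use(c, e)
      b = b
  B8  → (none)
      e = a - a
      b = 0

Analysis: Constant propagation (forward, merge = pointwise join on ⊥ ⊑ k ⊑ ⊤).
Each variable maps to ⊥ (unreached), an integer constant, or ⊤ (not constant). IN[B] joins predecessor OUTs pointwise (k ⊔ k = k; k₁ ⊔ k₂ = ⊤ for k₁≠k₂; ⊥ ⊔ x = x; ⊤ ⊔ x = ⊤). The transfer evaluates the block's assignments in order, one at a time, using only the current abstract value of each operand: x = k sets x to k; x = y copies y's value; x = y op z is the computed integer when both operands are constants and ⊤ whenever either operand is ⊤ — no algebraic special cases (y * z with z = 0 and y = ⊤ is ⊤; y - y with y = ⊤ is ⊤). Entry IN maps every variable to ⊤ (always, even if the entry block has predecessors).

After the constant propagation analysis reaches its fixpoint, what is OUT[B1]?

Answer: {a: ⊤, b: ⊤, c: ⊤, d: ⊤, e: 1, f: ⊤}

Trace:
Fixpoint table:
  B0: | IN=(all ⊤) | OUT=(all ⊤)
  B1: | IN=(all ⊤) | OUT={e:1; rest ⊤}
  B2: | IN={e:1; rest ⊤} | OUT={e:1; rest ⊤}
  B3: | IN=(all ⊤) | OUT=(all ⊤)
  B4: | IN=(all ⊤) | OUT=(all ⊤)
  B5: | IN=(all ⊤) | OUT=(all ⊤)
  B6: | IN=(all ⊤) | OUT=(all ⊤)
  B7: | IN=(all ⊤) | OUT=(all ⊤)
  B8: | IN=(all ⊤) | OUT={b:0; rest ⊤}

Merge at B1: IN[B1] = OUT[B0] = {a: ⊤, b: ⊤, c: ⊤, d: ⊤, e: ⊤, f: ⊤}
Applying B1's transfer function to that IN value gives OUT[B1] (row B1 above).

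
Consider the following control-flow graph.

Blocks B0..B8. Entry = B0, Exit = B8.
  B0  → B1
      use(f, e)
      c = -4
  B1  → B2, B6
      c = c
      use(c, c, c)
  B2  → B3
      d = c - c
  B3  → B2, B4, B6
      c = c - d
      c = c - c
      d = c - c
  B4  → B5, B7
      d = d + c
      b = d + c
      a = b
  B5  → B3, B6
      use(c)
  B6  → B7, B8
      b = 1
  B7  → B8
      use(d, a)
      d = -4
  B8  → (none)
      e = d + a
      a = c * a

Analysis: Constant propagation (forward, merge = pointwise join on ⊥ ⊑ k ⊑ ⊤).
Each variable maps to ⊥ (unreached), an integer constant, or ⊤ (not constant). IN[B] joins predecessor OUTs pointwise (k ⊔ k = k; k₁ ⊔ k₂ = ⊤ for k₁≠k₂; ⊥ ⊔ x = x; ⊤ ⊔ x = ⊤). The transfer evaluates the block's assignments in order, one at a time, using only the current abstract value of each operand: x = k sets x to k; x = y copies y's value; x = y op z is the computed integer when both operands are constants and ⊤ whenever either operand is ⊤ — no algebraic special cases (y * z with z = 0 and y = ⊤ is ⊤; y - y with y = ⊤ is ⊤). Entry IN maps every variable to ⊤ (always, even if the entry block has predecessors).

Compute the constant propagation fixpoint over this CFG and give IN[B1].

Converged values:
  B0:   IN=(all ⊤)   OUT={c:-4; rest ⊤}
  B1:   IN={c:-4; rest ⊤}   OUT={c:-4; rest ⊤}
  B2:   IN=(all ⊤)   OUT=(all ⊤)
  B3:   IN=(all ⊤)   OUT=(all ⊤)
  B4:   IN=(all ⊤)   OUT=(all ⊤)
  B5:   IN=(all ⊤)   OUT=(all ⊤)
  B6:   IN=(all ⊤)   OUT={b:1; rest ⊤}
  B7:   IN=(all ⊤)   OUT={d:-4; rest ⊤}
  B8:   IN=(all ⊤)   OUT=(all ⊤)

Merge at B1: IN[B1] = OUT[B0] = {a: ⊤, b: ⊤, c: -4, d: ⊤, e: ⊤, f: ⊤}

Answer: {a: ⊤, b: ⊤, c: -4, d: ⊤, e: ⊤, f: ⊤}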